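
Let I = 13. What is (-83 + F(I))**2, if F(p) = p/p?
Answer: 6724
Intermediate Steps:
F(p) = 1
(-83 + F(I))**2 = (-83 + 1)**2 = (-82)**2 = 6724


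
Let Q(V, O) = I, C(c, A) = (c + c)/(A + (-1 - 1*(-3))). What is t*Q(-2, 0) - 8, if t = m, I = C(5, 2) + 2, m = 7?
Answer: 47/2 ≈ 23.500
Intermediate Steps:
C(c, A) = 2*c/(2 + A) (C(c, A) = (2*c)/(A + (-1 + 3)) = (2*c)/(A + 2) = (2*c)/(2 + A) = 2*c/(2 + A))
I = 9/2 (I = 2*5/(2 + 2) + 2 = 2*5/4 + 2 = 2*5*(¼) + 2 = 5/2 + 2 = 9/2 ≈ 4.5000)
Q(V, O) = 9/2
t = 7
t*Q(-2, 0) - 8 = 7*(9/2) - 8 = 63/2 - 8 = 47/2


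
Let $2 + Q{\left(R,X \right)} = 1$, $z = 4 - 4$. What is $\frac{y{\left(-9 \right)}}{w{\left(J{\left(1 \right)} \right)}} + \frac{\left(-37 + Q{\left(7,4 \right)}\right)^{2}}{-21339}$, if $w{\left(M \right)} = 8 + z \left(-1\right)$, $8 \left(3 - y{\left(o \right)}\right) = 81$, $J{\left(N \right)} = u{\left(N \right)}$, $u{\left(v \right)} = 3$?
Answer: $- \frac{1308739}{1365696} \approx -0.95829$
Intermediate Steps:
$z = 0$
$Q{\left(R,X \right)} = -1$ ($Q{\left(R,X \right)} = -2 + 1 = -1$)
$J{\left(N \right)} = 3$
$y{\left(o \right)} = - \frac{57}{8}$ ($y{\left(o \right)} = 3 - \frac{81}{8} = - \frac{57}{8}$)
$w{\left(M \right)} = 8$ ($w{\left(M \right)} = 8 + 0 \left(-1\right) = 8 + 0 = 8$)
$\frac{y{\left(-9 \right)}}{w{\left(J{\left(1 \right)} \right)}} + \frac{\left(-37 + Q{\left(7,4 \right)}\right)^{2}}{-21339} = - \frac{57}{8 \cdot 8} + \frac{\left(-37 - 1\right)^{2}}{-21339} = \left(- \frac{57}{8}\right) \frac{1}{8} + \left(-38\right)^{2} \left(- \frac{1}{21339}\right) = - \frac{57}{64} + 1444 \left(- \frac{1}{21339}\right) = - \frac{57}{64} - \frac{1444}{21339} = - \frac{1308739}{1365696}$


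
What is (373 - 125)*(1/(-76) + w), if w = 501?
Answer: 2360650/19 ≈ 1.2424e+5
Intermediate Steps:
(373 - 125)*(1/(-76) + w) = (373 - 125)*(1/(-76) + 501) = 248*(-1/76 + 501) = 248*(38075/76) = 2360650/19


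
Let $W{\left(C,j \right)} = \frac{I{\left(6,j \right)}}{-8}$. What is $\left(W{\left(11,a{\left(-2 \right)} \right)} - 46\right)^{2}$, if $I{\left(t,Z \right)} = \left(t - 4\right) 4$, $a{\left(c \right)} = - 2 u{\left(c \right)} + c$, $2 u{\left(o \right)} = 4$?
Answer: $2209$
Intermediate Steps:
$u{\left(o \right)} = 2$ ($u{\left(o \right)} = \frac{1}{2} \cdot 4 = 2$)
$a{\left(c \right)} = -4 + c$ ($a{\left(c \right)} = \left(-2\right) 2 + c = -4 + c$)
$I{\left(t,Z \right)} = -16 + 4 t$ ($I{\left(t,Z \right)} = \left(-4 + t\right) 4 = -16 + 4 t$)
$W{\left(C,j \right)} = -1$ ($W{\left(C,j \right)} = \frac{-16 + 4 \cdot 6}{-8} = \left(-16 + 24\right) \left(- \frac{1}{8}\right) = 8 \left(- \frac{1}{8}\right) = -1$)
$\left(W{\left(11,a{\left(-2 \right)} \right)} - 46\right)^{2} = \left(-1 - 46\right)^{2} = \left(-47\right)^{2} = 2209$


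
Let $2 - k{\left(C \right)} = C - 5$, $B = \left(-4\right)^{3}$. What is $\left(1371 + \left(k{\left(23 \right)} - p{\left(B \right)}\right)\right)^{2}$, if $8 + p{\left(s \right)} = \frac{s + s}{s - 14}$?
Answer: $\frac{2818866649}{1521} \approx 1.8533 \cdot 10^{6}$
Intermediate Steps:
$B = -64$
$k{\left(C \right)} = 7 - C$ ($k{\left(C \right)} = 2 - \left(C - 5\right) = 2 - \left(-5 + C\right) = 7 - C$)
$p{\left(s \right)} = -8 + \frac{2 s}{-14 + s}$ ($p{\left(s \right)} = -8 + \frac{s + s}{s - 14} = -8 + \frac{2 s}{-14 + s}$)
$\left(1371 + \left(k{\left(23 \right)} - p{\left(B \right)}\right)\right)^{2} = \left(1371 + \left(\left(7 - 23\right) - \frac{2 \left(56 - -192\right)}{-14 - 64}\right)\right)^{2} = \left(1371 + \left(\left(7 - 23\right) - \frac{2 \left(56 + 192\right)}{-78}\right)\right)^{2} = \left(1371 - \left(16 + 2 \left(- \frac{1}{78}\right) 248\right)\right)^{2} = \left(1371 - \frac{376}{39}\right)^{2} = \left(\frac{53093}{39}\right)^{2} = \frac{2818866649}{1521}$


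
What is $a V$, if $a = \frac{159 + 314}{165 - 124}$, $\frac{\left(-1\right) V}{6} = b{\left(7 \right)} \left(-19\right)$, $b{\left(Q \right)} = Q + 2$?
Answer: $\frac{485298}{41} \approx 11837.0$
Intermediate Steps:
$b{\left(Q \right)} = 2 + Q$
$V = 1026$ ($V = - 6 \left(2 + 7\right) \left(-19\right) = - 6 \cdot 9 \left(-19\right) = \left(-6\right) \left(-171\right) = 1026$)
$a = \frac{473}{41} \approx 11.537$
$a V = \frac{473}{41} \cdot 1026 = \frac{485298}{41}$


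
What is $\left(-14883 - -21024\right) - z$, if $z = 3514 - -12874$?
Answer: $-10247$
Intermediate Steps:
$z = 16388$ ($z = 3514 + 12874 = 16388$)
$\left(-14883 - -21024\right) - z = \left(-14883 - -21024\right) - 16388 = \left(-14883 + 21024\right) - 16388 = 6141 - 16388 = -10247$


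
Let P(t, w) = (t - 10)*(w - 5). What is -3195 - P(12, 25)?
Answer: -3235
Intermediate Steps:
P(t, w) = (-10 + t)*(-5 + w)
-3195 - P(12, 25) = -3195 - (50 - 10*25 - 5*12 + 12*25) = -3195 - (50 - 250 - 60 + 300) = -3195 - 1*40 = -3195 - 40 = -3235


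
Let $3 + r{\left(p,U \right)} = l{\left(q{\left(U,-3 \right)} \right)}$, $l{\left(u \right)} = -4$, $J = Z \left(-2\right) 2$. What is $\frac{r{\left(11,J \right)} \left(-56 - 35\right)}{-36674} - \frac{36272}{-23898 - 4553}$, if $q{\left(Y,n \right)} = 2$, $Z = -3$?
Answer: $\frac{1312116041}{1043411974} \approx 1.2575$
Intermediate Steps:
$J = 12$ ($J = \left(-3\right) \left(-2\right) 2 = 6 \cdot 2 = 12$)
$r{\left(p,U \right)} = -7$ ($r{\left(p,U \right)} = -3 - 4 = -7$)
$\frac{r{\left(11,J \right)} \left(-56 - 35\right)}{-36674} - \frac{36272}{-23898 - 4553} = \frac{\left(-7\right) \left(-56 - 35\right)}{-36674} - \frac{36272}{-23898 - 4553} = \left(-7\right) \left(-91\right) \left(- \frac{1}{36674}\right) - \frac{36272}{-28451} = 637 \left(- \frac{1}{36674}\right) - - \frac{36272}{28451} = - \frac{637}{36674} + \frac{36272}{28451} = \frac{1312116041}{1043411974}$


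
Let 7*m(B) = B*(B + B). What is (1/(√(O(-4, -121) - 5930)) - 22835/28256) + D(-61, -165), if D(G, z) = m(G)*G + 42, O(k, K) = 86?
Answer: -12819002853/197792 - I*√1461/2922 ≈ -64811.0 - 0.013081*I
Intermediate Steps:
m(B) = 2*B²/7 (m(B) = (B*(B + B))/7 = (B*(2*B))/7 = (2*B²)/7 = 2*B²/7)
D(G, z) = 42 + 2*G³/7 (D(G, z) = (2*G²/7)*G + 42 = 2*G³/7 + 42 = 42 + 2*G³/7)
(1/(√(O(-4, -121) - 5930)) - 22835/28256) + D(-61, -165) = (1/(√(86 - 5930)) - 22835/28256) + (42 + (2/7)*(-61)³) = (1/(√(-5844)) - 22835*1/28256) + (42 + (2/7)*(-226981)) = (1/(2*I*√1461) - 22835/28256) + (42 - 453962/7) = (-I*√1461/2922 - 22835/28256) - 453668/7 = (-22835/28256 - I*√1461/2922) - 453668/7 = -12819002853/197792 - I*√1461/2922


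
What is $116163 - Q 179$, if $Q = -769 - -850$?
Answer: $101664$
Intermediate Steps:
$Q = 81$ ($Q = -769 + 850 = 81$)
$116163 - Q 179 = 116163 - 81 \cdot 179 = 116163 - 14499 = 101664$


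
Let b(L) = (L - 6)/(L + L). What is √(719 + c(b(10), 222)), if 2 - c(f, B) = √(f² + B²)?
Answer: √(18025 - 5*√1232101)/5 ≈ 22.338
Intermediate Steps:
b(L) = (-6 + L)/(2*L) (b(L) = (-6 + L)/((2*L)) = (-6 + L)*(1/(2*L)) = (-6 + L)/(2*L))
c(f, B) = 2 - √(B² + f²) (c(f, B) = 2 - √(f² + B²) = 2 - √(B² + f²))
√(719 + c(b(10), 222)) = √(719 + (2 - √(222² + ((½)*(-6 + 10)/10)²))) = √(719 + (2 - √(49284 + ((½)*(⅒)*4)²))) = √(719 + (2 - √(49284 + (⅕)²))) = √(719 + (2 - √(49284 + 1/25))) = √(719 + (2 - √(1232101/25))) = √(719 + (2 - √1232101/5)) = √(721 - √1232101/5)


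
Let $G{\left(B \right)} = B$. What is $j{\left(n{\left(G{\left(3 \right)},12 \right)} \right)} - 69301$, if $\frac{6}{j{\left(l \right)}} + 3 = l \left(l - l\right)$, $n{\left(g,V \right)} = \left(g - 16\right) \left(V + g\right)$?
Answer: $-69303$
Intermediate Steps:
$n{\left(g,V \right)} = \left(-16 + g\right) \left(V + g\right)$
$j{\left(l \right)} = -2$ ($j{\left(l \right)} = \frac{6}{-3 + l \left(l - l\right)} = \frac{6}{-3 + l 0} = \frac{6}{-3 + 0} = \frac{6}{-3} = 6 \left(- \frac{1}{3}\right) = -2$)
$j{\left(n{\left(G{\left(3 \right)},12 \right)} \right)} - 69301 = -2 - 69301 = -69303$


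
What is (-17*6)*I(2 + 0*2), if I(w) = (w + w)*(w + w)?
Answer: -1632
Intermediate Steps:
I(w) = 4*w² (I(w) = (2*w)*(2*w) = 4*w²)
(-17*6)*I(2 + 0*2) = (-17*6)*(4*(2 + 0*2)²) = -408*(2 + 0)² = -408*2² = -408*4 = -102*16 = -1632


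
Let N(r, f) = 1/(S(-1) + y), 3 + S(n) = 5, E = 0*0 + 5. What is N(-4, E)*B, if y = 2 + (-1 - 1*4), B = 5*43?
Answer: -215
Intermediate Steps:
E = 5 (E = 0 + 5 = 5)
S(n) = 2 (S(n) = -3 + 5 = 2)
B = 215
y = -3 (y = 2 + (-1 - 4) = 2 - 5 = -3)
N(r, f) = -1 (N(r, f) = 1/(2 - 3) = 1/(-1) = -1)
N(-4, E)*B = -1*215 = -215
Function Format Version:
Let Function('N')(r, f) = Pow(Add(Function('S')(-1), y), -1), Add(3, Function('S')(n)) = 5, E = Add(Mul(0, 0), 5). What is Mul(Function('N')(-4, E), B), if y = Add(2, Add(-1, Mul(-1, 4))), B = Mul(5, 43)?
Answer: -215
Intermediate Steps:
E = 5 (E = Add(0, 5) = 5)
Function('S')(n) = 2 (Function('S')(n) = Add(-3, 5) = 2)
B = 215
y = -3 (y = Add(2, Add(-1, -4)) = Add(2, -5) = -3)
Function('N')(r, f) = -1 (Function('N')(r, f) = Pow(Add(2, -3), -1) = Pow(-1, -1) = -1)
Mul(Function('N')(-4, E), B) = Mul(-1, 215) = -215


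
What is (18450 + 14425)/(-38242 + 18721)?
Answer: -32875/19521 ≈ -1.6841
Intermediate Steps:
(18450 + 14425)/(-38242 + 18721) = 32875/(-19521) = 32875*(-1/19521) = -32875/19521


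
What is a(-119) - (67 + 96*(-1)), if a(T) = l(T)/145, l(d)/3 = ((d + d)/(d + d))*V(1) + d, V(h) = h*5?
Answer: 3863/145 ≈ 26.641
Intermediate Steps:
V(h) = 5*h
l(d) = 15 + 3*d (l(d) = 3*(((d + d)/(d + d))*(5*1) + d) = 3*(((2*d)/((2*d)))*5 + d) = 3*(((2*d)*(1/(2*d)))*5 + d) = 3*(1*5 + d) = 3*(5 + d) = 15 + 3*d)
a(T) = 3/29 + 3*T/145 (a(T) = (15 + 3*T)/145 = (15 + 3*T)*(1/145) = 3/29 + 3*T/145)
a(-119) - (67 + 96*(-1)) = (3/29 + (3/145)*(-119)) - (67 + 96*(-1)) = (3/29 - 357/145) - (67 - 96) = -342/145 - 1*(-29) = -342/145 + 29 = 3863/145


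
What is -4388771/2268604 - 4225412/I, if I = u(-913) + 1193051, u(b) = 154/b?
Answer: -1230210516756233/224644470716276 ≈ -5.4763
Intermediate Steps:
I = 99023219/83 (I = 154/(-913) + 1193051 = 154*(-1/913) + 1193051 = -14/83 + 1193051 = 99023219/83 ≈ 1.1931e+6)
-4388771/2268604 - 4225412/I = -4388771/2268604 - 4225412/99023219/83 = -4388771*1/2268604 - 4225412*83/99023219 = -4388771/2268604 - 350709196/99023219 = -1230210516756233/224644470716276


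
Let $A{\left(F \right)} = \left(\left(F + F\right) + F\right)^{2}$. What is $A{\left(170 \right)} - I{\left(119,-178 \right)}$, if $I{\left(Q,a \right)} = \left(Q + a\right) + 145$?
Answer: $260014$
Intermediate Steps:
$A{\left(F \right)} = 9 F^{2}$ ($A{\left(F \right)} = \left(2 F + F\right)^{2} = \left(3 F\right)^{2} = 9 F^{2}$)
$I{\left(Q,a \right)} = 145 + Q + a$
$A{\left(170 \right)} - I{\left(119,-178 \right)} = 9 \cdot 170^{2} - \left(145 + 119 - 178\right) = 9 \cdot 28900 - 86 = 260100 - 86 = 260014$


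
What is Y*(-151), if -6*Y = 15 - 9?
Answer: 151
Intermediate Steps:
Y = -1 (Y = -(15 - 9)/6 = -⅙*6 = -1)
Y*(-151) = -1*(-151) = 151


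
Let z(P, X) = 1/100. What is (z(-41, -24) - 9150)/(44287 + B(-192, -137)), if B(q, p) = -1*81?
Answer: -914999/4420600 ≈ -0.20699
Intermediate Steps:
z(P, X) = 1/100
B(q, p) = -81
(z(-41, -24) - 9150)/(44287 + B(-192, -137)) = (1/100 - 9150)/(44287 - 81) = -914999/100/44206 = -914999/100*1/44206 = -914999/4420600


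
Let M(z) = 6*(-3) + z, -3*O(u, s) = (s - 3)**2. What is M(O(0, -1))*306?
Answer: -7140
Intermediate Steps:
O(u, s) = -(-3 + s)**2/3 (O(u, s) = -(s - 3)**2/3 = -(-3 + s)**2/3)
M(z) = -18 + z
M(O(0, -1))*306 = (-18 - (-3 - 1)**2/3)*306 = (-18 - 1/3*(-4)**2)*306 = (-18 - 1/3*16)*306 = (-18 - 16/3)*306 = -70/3*306 = -7140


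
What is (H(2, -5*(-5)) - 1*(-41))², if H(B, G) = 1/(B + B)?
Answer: 27225/16 ≈ 1701.6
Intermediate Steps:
H(B, G) = 1/(2*B)
(H(2, -5*(-5)) - 1*(-41))² = ((½)/2 - 1*(-41))² = ((½)*(½) + 41)² = (¼ + 41)² = (165/4)² = 27225/16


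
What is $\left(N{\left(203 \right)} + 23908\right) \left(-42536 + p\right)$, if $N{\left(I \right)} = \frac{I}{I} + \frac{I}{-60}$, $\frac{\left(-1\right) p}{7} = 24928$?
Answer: $- \frac{25941418982}{5} \approx -5.1883 \cdot 10^{9}$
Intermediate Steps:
$p = -174496$ ($p = \left(-7\right) 24928 = -174496$)
$N{\left(I \right)} = 1 - \frac{I}{60}$ ($N{\left(I \right)} = 1 + I \left(- \frac{1}{60}\right) = 1 - \frac{I}{60}$)
$\left(N{\left(203 \right)} + 23908\right) \left(-42536 + p\right) = \left(\left(1 - \frac{203}{60}\right) + 23908\right) \left(-42536 - 174496\right) = \left(\left(1 - \frac{203}{60}\right) + 23908\right) \left(-217032\right) = \left(- \frac{143}{60} + 23908\right) \left(-217032\right) = \frac{1434337}{60} \left(-217032\right) = - \frac{25941418982}{5}$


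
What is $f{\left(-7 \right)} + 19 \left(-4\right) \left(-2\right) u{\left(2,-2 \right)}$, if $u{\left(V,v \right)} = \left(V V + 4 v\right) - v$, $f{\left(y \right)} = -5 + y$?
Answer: $-316$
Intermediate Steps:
$u{\left(V,v \right)} = V^{2} + 3 v$ ($u{\left(V,v \right)} = \left(V^{2} + 4 v\right) - v = V^{2} + 3 v$)
$f{\left(-7 \right)} + 19 \left(-4\right) \left(-2\right) u{\left(2,-2 \right)} = \left(-5 - 7\right) + 19 \left(-4\right) \left(-2\right) \left(2^{2} + 3 \left(-2\right)\right) = -12 + 19 \cdot 8 \left(4 - 6\right) = -12 + 19 \cdot 8 \left(-2\right) = -12 + 19 \left(-16\right) = -12 - 304 = -316$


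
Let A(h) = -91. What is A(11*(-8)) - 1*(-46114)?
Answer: 46023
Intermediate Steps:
A(11*(-8)) - 1*(-46114) = -91 - 1*(-46114) = -91 + 46114 = 46023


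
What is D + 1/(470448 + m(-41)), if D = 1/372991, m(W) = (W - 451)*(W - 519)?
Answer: 1118959/278239350288 ≈ 4.0216e-6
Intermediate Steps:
m(W) = (-519 + W)*(-451 + W) (m(W) = (-451 + W)*(-519 + W) = (-519 + W)*(-451 + W))
D = 1/372991 ≈ 2.6810e-6
D + 1/(470448 + m(-41)) = 1/372991 + 1/(470448 + (234069 + (-41)**2 - 970*(-41))) = 1/372991 + 1/(470448 + (234069 + 1681 + 39770)) = 1/372991 + 1/(470448 + 275520) = 1/372991 + 1/745968 = 1118959/278239350288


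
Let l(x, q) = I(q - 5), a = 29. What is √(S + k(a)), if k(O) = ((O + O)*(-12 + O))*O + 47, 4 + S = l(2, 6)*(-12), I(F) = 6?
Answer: √28565 ≈ 169.01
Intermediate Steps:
l(x, q) = 6
S = -76 (S = -4 + 6*(-12) = -4 - 72 = -76)
k(O) = 47 + 2*O²*(-12 + O) (k(O) = ((2*O)*(-12 + O))*O + 47 = (2*O*(-12 + O))*O + 47 = 2*O²*(-12 + O) + 47 = 47 + 2*O²*(-12 + O))
√(S + k(a)) = √(-76 + (47 - 24*29² + 2*29³)) = √(-76 + (47 - 24*841 + 2*24389)) = √(-76 + (47 - 20184 + 48778)) = √(-76 + 28641) = √28565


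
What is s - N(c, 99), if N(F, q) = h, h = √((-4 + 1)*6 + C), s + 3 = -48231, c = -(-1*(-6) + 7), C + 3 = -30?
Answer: -48234 - I*√51 ≈ -48234.0 - 7.1414*I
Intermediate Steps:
C = -33 (C = -3 - 30 = -33)
c = -13 (c = -(6 + 7) = -1*13 = -13)
s = -48234 (s = -3 - 48231 = -48234)
h = I*√51 (h = √((-4 + 1)*6 - 33) = √(-3*6 - 33) = √(-18 - 33) = √(-51) = I*√51 ≈ 7.1414*I)
N(F, q) = I*√51
s - N(c, 99) = -48234 - I*√51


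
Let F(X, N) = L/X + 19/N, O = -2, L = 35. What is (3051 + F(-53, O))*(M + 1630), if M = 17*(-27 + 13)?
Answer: 224340984/53 ≈ 4.2328e+6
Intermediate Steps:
F(X, N) = 19/N + 35/X (F(X, N) = 35/X + 19/N = 19/N + 35/X)
M = -238 (M = 17*(-14) = -238)
(3051 + F(-53, O))*(M + 1630) = (3051 + (19/(-2) + 35/(-53)))*(-238 + 1630) = (3051 + (19*(-½) + 35*(-1/53)))*1392 = (3051 + (-19/2 - 35/53))*1392 = (3051 - 1077/106)*1392 = (322329/106)*1392 = 224340984/53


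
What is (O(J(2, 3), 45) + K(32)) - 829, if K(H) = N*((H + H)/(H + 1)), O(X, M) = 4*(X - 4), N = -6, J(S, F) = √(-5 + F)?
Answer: -9423/11 + 4*I*√2 ≈ -856.64 + 5.6569*I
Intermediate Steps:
O(X, M) = -16 + 4*X (O(X, M) = 4*(-4 + X) = -16 + 4*X)
K(H) = -12*H/(1 + H) (K(H) = -6*(H + H)/(H + 1) = -6*2*H/(1 + H) = -12*H/(1 + H))
(O(J(2, 3), 45) + K(32)) - 829 = ((-16 + 4*√(-5 + 3)) - 12*32/(1 + 32)) - 829 = ((-16 + 4*√(-2)) - 12*32/33) - 829 = ((-16 + 4*(I*√2)) - 12*32*1/33) - 829 = ((-16 + 4*I*√2) - 128/11) - 829 = (-304/11 + 4*I*√2) - 829 = -9423/11 + 4*I*√2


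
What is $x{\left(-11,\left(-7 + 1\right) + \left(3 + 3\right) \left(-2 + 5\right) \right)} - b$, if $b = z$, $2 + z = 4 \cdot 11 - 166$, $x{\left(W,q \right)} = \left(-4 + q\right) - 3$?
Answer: $129$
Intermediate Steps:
$x{\left(W,q \right)} = -7 + q$
$z = -124$ ($z = -2 + \left(4 \cdot 11 - 166\right) = -2 + \left(44 - 166\right) = -2 - 122 = -124$)
$b = -124$
$x{\left(-11,\left(-7 + 1\right) + \left(3 + 3\right) \left(-2 + 5\right) \right)} - b = \left(-7 + \left(\left(-7 + 1\right) + \left(3 + 3\right) \left(-2 + 5\right)\right)\right) - -124 = \left(-7 + \left(-6 + 6 \cdot 3\right)\right) + 124 = \left(-7 + \left(-6 + 18\right)\right) + 124 = \left(-7 + 12\right) + 124 = 5 + 124 = 129$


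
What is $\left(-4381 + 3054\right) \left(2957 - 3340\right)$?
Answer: $508241$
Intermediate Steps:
$\left(-4381 + 3054\right) \left(2957 - 3340\right) = \left(-1327\right) \left(-383\right) = 508241$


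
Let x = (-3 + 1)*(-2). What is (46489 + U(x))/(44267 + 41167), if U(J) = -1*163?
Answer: 7721/14239 ≈ 0.54224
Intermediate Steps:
x = 4 (x = -2*(-2) = 4)
U(J) = -163
(46489 + U(x))/(44267 + 41167) = (46489 - 163)/(44267 + 41167) = 46326/85434 = 46326*(1/85434) = 7721/14239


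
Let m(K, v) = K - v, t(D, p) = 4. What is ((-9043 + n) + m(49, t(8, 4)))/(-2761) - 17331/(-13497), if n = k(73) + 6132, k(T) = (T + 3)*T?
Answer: 32099/102659 ≈ 0.31268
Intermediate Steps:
k(T) = T*(3 + T) (k(T) = (3 + T)*T = T*(3 + T))
n = 11680 (n = 73*(3 + 73) + 6132 = 73*76 + 6132 = 5548 + 6132 = 11680)
((-9043 + n) + m(49, t(8, 4)))/(-2761) - 17331/(-13497) = ((-9043 + 11680) + (49 - 1*4))/(-2761) - 17331/(-13497) = (2637 + (49 - 4))*(-1/2761) - 17331*(-1/13497) = (2637 + 45)*(-1/2761) + 5777/4499 = 2682*(-1/2761) + 5777/4499 = -2682/2761 + 5777/4499 = 32099/102659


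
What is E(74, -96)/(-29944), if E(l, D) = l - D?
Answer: -85/14972 ≈ -0.0056773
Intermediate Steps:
E(74, -96)/(-29944) = (74 - 1*(-96))/(-29944) = (74 + 96)*(-1/29944) = 170*(-1/29944) = -85/14972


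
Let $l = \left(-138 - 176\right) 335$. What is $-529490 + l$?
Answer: $-634680$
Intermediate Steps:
$l = -105190$ ($l = \left(-314\right) 335 = -105190$)
$-529490 + l = -529490 - 105190 = -634680$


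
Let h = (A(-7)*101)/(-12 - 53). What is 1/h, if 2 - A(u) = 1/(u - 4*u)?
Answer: -1365/4141 ≈ -0.32963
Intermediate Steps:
A(u) = 2 + 1/(3*u) (A(u) = 2 - 1/(u - 4*u) = 2 - 1/((-3*u)) = 2 - (-1)/(3*u) = 2 + 1/(3*u))
h = -4141/1365 (h = ((2 + (⅓)/(-7))*101)/(-12 - 53) = ((2 + (⅓)*(-⅐))*101)/(-65) = ((2 - 1/21)*101)*(-1/65) = ((41/21)*101)*(-1/65) = (4141/21)*(-1/65) = -4141/1365 ≈ -3.0337)
1/h = 1/(-4141/1365) = -1365/4141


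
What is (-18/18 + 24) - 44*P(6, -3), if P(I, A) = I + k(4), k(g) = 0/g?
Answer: -241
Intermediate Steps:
k(g) = 0
P(I, A) = I (P(I, A) = I + 0 = I)
(-18/18 + 24) - 44*P(6, -3) = (-18/18 + 24) - 44*6 = (-18*1/18 + 24) - 264 = (-1 + 24) - 264 = 23 - 264 = -241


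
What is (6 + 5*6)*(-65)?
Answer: -2340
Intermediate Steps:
(6 + 5*6)*(-65) = (6 + 30)*(-65) = 36*(-65) = -2340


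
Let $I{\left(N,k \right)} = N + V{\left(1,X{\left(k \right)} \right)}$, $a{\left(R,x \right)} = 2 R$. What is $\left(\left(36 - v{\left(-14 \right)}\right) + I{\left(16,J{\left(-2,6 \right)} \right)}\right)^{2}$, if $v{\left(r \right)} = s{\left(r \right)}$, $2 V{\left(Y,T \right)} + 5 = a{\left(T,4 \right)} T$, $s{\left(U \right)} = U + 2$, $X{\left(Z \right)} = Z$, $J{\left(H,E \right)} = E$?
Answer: $\frac{38025}{4} \approx 9506.3$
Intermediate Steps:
$s{\left(U \right)} = 2 + U$
$V{\left(Y,T \right)} = - \frac{5}{2} + T^{2}$ ($V{\left(Y,T \right)} = - \frac{5}{2} + \frac{2 T T}{2} = - \frac{5}{2} + \frac{2 T^{2}}{2} = - \frac{5}{2} + T^{2}$)
$v{\left(r \right)} = 2 + r$
$I{\left(N,k \right)} = - \frac{5}{2} + N + k^{2}$ ($I{\left(N,k \right)} = N + \left(- \frac{5}{2} + k^{2}\right) = - \frac{5}{2} + N + k^{2}$)
$\left(\left(36 - v{\left(-14 \right)}\right) + I{\left(16,J{\left(-2,6 \right)} \right)}\right)^{2} = \left(\left(36 - \left(2 - 14\right)\right) + \left(- \frac{5}{2} + 16 + 6^{2}\right)\right)^{2} = \left(\left(36 - -12\right) + \left(- \frac{5}{2} + 16 + 36\right)\right)^{2} = \left(\left(36 + 12\right) + \frac{99}{2}\right)^{2} = \left(48 + \frac{99}{2}\right)^{2} = \left(\frac{195}{2}\right)^{2} = \frac{38025}{4}$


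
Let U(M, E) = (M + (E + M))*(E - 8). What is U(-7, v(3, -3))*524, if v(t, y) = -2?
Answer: 83840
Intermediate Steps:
U(M, E) = (-8 + E)*(E + 2*M) (U(M, E) = (E + 2*M)*(-8 + E) = (-8 + E)*(E + 2*M))
U(-7, v(3, -3))*524 = ((-2)² - 16*(-7) - 8*(-2) + 2*(-2)*(-7))*524 = (4 + 112 + 16 + 28)*524 = 160*524 = 83840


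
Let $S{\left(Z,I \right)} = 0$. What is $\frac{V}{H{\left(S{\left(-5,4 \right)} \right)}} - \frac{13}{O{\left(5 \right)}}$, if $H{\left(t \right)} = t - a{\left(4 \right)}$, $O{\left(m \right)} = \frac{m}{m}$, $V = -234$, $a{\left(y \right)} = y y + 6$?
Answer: $- \frac{26}{11} \approx -2.3636$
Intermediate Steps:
$a{\left(y \right)} = 6 + y^{2}$ ($a{\left(y \right)} = y^{2} + 6 = 6 + y^{2}$)
$O{\left(m \right)} = 1$
$H{\left(t \right)} = -22 + t$ ($H{\left(t \right)} = t - \left(6 + 4^{2}\right) = t - \left(6 + 16\right) = t - 22 = -22 + t$)
$\frac{V}{H{\left(S{\left(-5,4 \right)} \right)}} - \frac{13}{O{\left(5 \right)}} = - \frac{234}{-22 + 0} - \frac{13}{1} = - \frac{234}{-22} - 13 = \left(-234\right) \left(- \frac{1}{22}\right) - 13 = \frac{117}{11} - 13 = - \frac{26}{11}$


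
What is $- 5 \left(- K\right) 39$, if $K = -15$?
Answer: $-2925$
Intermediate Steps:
$- 5 \left(- K\right) 39 = - 5 \left(\left(-1\right) \left(-15\right)\right) 39 = \left(-5\right) 15 \cdot 39 = \left(-75\right) 39 = -2925$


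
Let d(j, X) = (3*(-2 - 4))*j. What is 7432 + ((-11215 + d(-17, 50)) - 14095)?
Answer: -17572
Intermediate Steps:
d(j, X) = -18*j (d(j, X) = (3*(-6))*j = -18*j)
7432 + ((-11215 + d(-17, 50)) - 14095) = 7432 + ((-11215 - 18*(-17)) - 14095) = 7432 + ((-11215 + 306) - 14095) = 7432 + (-10909 - 14095) = 7432 - 25004 = -17572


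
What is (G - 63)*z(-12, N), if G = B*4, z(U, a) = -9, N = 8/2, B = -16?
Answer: 1143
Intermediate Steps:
N = 4 (N = 8*(1/2) = 4)
G = -64 (G = -16*4 = -64)
(G - 63)*z(-12, N) = (-64 - 63)*(-9) = -127*(-9) = 1143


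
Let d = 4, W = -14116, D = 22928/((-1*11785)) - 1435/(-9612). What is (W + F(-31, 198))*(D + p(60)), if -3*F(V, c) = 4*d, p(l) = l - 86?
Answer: 374693560339/954585 ≈ 3.9252e+5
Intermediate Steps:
p(l) = -86 + l
D = -203472461/113277420 (D = 22928/(-11785) - 1435*(-1/9612) = 22928*(-1/11785) + 1435/9612 = -22928/11785 + 1435/9612 = -203472461/113277420 ≈ -1.7962)
F(V, c) = -16/3 (F(V, c) = -4*4/3 = -⅓*16 = -16/3)
(W + F(-31, 198))*(D + p(60)) = (-14116 - 16/3)*(-203472461/113277420 + (-86 + 60)) = -42364*(-203472461/113277420 - 26)/3 = -42364/3*(-3148685381/113277420) = 374693560339/954585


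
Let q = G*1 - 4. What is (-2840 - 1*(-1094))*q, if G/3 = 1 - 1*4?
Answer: 22698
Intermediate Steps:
G = -9 (G = 3*(1 - 1*4) = 3*(1 - 4) = 3*(-3) = -9)
q = -13 (q = -9*1 - 4 = -9 - 4 = -13)
(-2840 - 1*(-1094))*q = (-2840 - 1*(-1094))*(-13) = (-2840 + 1094)*(-13) = -1746*(-13) = 22698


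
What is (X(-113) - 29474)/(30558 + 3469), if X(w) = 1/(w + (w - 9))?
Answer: -6926391/7996345 ≈ -0.86619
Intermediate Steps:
X(w) = 1/(-9 + 2*w) (X(w) = 1/(w + (-9 + w)) = 1/(-9 + 2*w))
(X(-113) - 29474)/(30558 + 3469) = (1/(-9 + 2*(-113)) - 29474)/(30558 + 3469) = (1/(-9 - 226) - 29474)/34027 = (1/(-235) - 29474)*(1/34027) = (-1/235 - 29474)*(1/34027) = -6926391/235*1/34027 = -6926391/7996345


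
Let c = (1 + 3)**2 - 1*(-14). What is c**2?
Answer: 900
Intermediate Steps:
c = 30 (c = 4**2 + 14 = 16 + 14 = 30)
c**2 = 30**2 = 900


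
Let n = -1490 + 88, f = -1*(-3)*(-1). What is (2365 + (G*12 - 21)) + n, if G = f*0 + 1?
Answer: 954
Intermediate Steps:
f = -3 (f = 3*(-1) = -3)
G = 1 (G = -3*0 + 1 = 0 + 1 = 1)
n = -1402
(2365 + (G*12 - 21)) + n = (2365 + (1*12 - 21)) - 1402 = (2365 + (12 - 21)) - 1402 = (2365 - 9) - 1402 = 2356 - 1402 = 954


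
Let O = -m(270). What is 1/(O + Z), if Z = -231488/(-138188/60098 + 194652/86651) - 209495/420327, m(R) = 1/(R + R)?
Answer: 1739728148473260/7600472266165059888151 ≈ 2.2890e-7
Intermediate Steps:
m(R) = 1/(2*R)
Z = 126674537823112978027/28995469141221 (Z = -231488/(-138188*1/60098 + 194652*(1/86651)) - 209495*1/420327 = -231488/(-69094/30049 + 194652/86651) - 209495/420327 = -231488/(-137966246/2603775899) - 209495/420327 = -231488*(-2603775899/137966246) - 209495/420327 = 301371437653856/68983123 - 209495/420327 = 126674537823112978027/28995469141221 ≈ 4.3688e+6)
O = -1/540 (O = -1/(2*270) = -1*1/540 = -1/540 ≈ -0.0018519)
1/(O + Z) = 1/(-1/540 + 126674537823112978027/28995469141221) = 1/(7600472266165059888151/1739728148473260) = 1739728148473260/7600472266165059888151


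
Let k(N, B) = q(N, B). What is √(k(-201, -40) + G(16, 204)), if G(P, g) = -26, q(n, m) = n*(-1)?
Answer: 5*√7 ≈ 13.229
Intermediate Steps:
q(n, m) = -n
k(N, B) = -N
√(k(-201, -40) + G(16, 204)) = √(-1*(-201) - 26) = √(201 - 26) = √175 = 5*√7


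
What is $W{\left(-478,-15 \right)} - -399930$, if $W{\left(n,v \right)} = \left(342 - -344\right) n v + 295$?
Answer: $5318845$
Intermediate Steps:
$W{\left(n,v \right)} = 295 + 686 n v$ ($W{\left(n,v \right)} = \left(342 + 344\right) n v + 295 = 686 n v + 295 = 295 + 686 n v$)
$W{\left(-478,-15 \right)} - -399930 = \left(295 + 686 \left(-478\right) \left(-15\right)\right) - -399930 = \left(295 + 4918620\right) + 399930 = 4918915 + 399930 = 5318845$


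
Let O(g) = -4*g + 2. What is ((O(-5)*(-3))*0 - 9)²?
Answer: 81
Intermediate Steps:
O(g) = 2 - 4*g
((O(-5)*(-3))*0 - 9)² = (((2 - 4*(-5))*(-3))*0 - 9)² = (((2 + 20)*(-3))*0 - 9)² = ((22*(-3))*0 - 9)² = (-66*0 - 9)² = (0 - 9)² = (-9)² = 81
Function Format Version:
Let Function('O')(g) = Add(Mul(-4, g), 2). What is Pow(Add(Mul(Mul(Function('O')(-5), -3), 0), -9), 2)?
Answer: 81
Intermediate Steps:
Function('O')(g) = Add(2, Mul(-4, g))
Pow(Add(Mul(Mul(Function('O')(-5), -3), 0), -9), 2) = Pow(Add(Mul(Mul(Add(2, Mul(-4, -5)), -3), 0), -9), 2) = Pow(Add(Mul(Mul(Add(2, 20), -3), 0), -9), 2) = Pow(Add(Mul(Mul(22, -3), 0), -9), 2) = Pow(Add(Mul(-66, 0), -9), 2) = Pow(Add(0, -9), 2) = Pow(-9, 2) = 81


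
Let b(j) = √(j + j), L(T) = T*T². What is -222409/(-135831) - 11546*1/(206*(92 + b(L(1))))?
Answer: 60853276639/59194198983 + 5773*√2/871586 ≈ 1.0374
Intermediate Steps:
L(T) = T³
b(j) = √2*√j (b(j) = √(2*j) = √2*√j)
-222409/(-135831) - 11546*1/(206*(92 + b(L(1)))) = -222409/(-135831) - 11546*1/(206*(92 + √2*√(1³))) = -222409*(-1/135831) - 11546*1/(206*(92 + √2*√1)) = 222409/135831 - 11546*1/(206*(92 + √2*1)) = 222409/135831 - 11546*1/(206*(92 + √2)) = 222409/135831 - 11546/(18952 + 206*√2)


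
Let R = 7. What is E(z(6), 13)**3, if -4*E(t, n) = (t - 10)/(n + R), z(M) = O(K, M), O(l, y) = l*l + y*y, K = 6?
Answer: -29791/64000 ≈ -0.46548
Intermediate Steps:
O(l, y) = l**2 + y**2
z(M) = 36 + M**2 (z(M) = 6**2 + M**2 = 36 + M**2)
E(t, n) = -(-10 + t)/(4*(7 + n)) (E(t, n) = -(t - 10)/(4*(n + 7)) = -(-10 + t)/(4*(7 + n)))
E(z(6), 13)**3 = ((10 - (36 + 6**2))/(4*(7 + 13)))**3 = ((1/4)*(10 - (36 + 36))/20)**3 = ((1/4)*(1/20)*(10 - 1*72))**3 = ((1/4)*(1/20)*(10 - 72))**3 = ((1/4)*(1/20)*(-62))**3 = (-31/40)**3 = -29791/64000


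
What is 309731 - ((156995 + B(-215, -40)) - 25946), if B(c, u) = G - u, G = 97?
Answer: 178545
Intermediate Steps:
B(c, u) = 97 - u
309731 - ((156995 + B(-215, -40)) - 25946) = 309731 - ((156995 + (97 - 1*(-40))) - 25946) = 309731 - ((156995 + (97 + 40)) - 25946) = 309731 - ((156995 + 137) - 25946) = 309731 - (157132 - 25946) = 309731 - 1*131186 = 309731 - 131186 = 178545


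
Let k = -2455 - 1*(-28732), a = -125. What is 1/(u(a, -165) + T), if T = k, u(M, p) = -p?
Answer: 1/26442 ≈ 3.7819e-5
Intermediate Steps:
k = 26277 (k = -2455 + 28732 = 26277)
T = 26277
1/(u(a, -165) + T) = 1/(-1*(-165) + 26277) = 1/(165 + 26277) = 1/26442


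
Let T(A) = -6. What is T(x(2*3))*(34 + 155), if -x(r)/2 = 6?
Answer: -1134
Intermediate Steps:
x(r) = -12 (x(r) = -2*6 = -12)
T(x(2*3))*(34 + 155) = -6*(34 + 155) = -6*189 = -1134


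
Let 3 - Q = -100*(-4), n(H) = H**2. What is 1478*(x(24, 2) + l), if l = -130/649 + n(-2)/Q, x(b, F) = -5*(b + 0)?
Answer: -45777452548/257653 ≈ -1.7767e+5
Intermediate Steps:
Q = -397 (Q = 3 - (-100)*(-4) = 3 - 1*400 = 3 - 400 = -397)
x(b, F) = -5*b
l = -54206/257653 (l = -130/649 + (-2)**2/(-397) = -130*1/649 + 4*(-1/397) = -130/649 - 4/397 = -54206/257653 ≈ -0.21038)
1478*(x(24, 2) + l) = 1478*(-5*24 - 54206/257653) = 1478*(-120 - 54206/257653) = 1478*(-30972566/257653) = -45777452548/257653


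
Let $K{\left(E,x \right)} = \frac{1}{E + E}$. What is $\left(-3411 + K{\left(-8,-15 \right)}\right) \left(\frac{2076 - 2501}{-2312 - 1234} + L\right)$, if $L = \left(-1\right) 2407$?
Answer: $\frac{465803615869}{56736} \approx 8.21 \cdot 10^{6}$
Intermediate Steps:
$K{\left(E,x \right)} = \frac{1}{2 E}$
$L = -2407$
$\left(-3411 + K{\left(-8,-15 \right)}\right) \left(\frac{2076 - 2501}{-2312 - 1234} + L\right) = \left(-3411 + \frac{1}{2 \left(-8\right)}\right) \left(\frac{2076 - 2501}{-2312 - 1234} - 2407\right) = \left(-3411 + \frac{1}{2} \left(- \frac{1}{8}\right)\right) \left(- \frac{425}{-3546} - 2407\right) = \left(-3411 - \frac{1}{16}\right) \left(\left(-425\right) \left(- \frac{1}{3546}\right) - 2407\right) = - \frac{54577 \left(\frac{425}{3546} - 2407\right)}{16} = \left(- \frac{54577}{16}\right) \left(- \frac{8534797}{3546}\right) = \frac{465803615869}{56736}$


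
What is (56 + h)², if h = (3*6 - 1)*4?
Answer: 15376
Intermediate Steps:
h = 68 (h = (18 - 1)*4 = 17*4 = 68)
(56 + h)² = (56 + 68)² = 124² = 15376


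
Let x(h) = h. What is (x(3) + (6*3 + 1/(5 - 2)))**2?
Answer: 4096/9 ≈ 455.11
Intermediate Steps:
(x(3) + (6*3 + 1/(5 - 2)))**2 = (3 + (6*3 + 1/(5 - 2)))**2 = (3 + (18 + 1/3))**2 = (3 + 55/3)**2 = (64/3)**2 = 4096/9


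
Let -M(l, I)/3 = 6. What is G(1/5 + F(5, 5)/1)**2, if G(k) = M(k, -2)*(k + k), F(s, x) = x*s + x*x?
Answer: 81649296/25 ≈ 3.2660e+6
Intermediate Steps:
F(s, x) = x**2 + s*x (F(s, x) = s*x + x**2 = x**2 + s*x)
M(l, I) = -18 (M(l, I) = -3*6 = -18)
G(k) = -36*k (G(k) = -18*(k + k) = -36*k)
G(1/5 + F(5, 5)/1)**2 = (-36*(1/5 + (5*(5 + 5))/1))**2 = (-36*(1*(1/5) + (5*10)*1))**2 = (-36*(1/5 + 50*1))**2 = (-36*(1/5 + 50))**2 = (-36*251/5)**2 = (-9036/5)**2 = 81649296/25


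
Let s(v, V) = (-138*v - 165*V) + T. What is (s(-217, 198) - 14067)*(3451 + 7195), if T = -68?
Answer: -179480914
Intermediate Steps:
s(v, V) = -68 - 165*V - 138*v (s(v, V) = (-138*v - 165*V) - 68 = (-165*V - 138*v) - 68 = -68 - 165*V - 138*v)
(s(-217, 198) - 14067)*(3451 + 7195) = ((-68 - 165*198 - 138*(-217)) - 14067)*(3451 + 7195) = ((-68 - 32670 + 29946) - 14067)*10646 = (-2792 - 14067)*10646 = -16859*10646 = -179480914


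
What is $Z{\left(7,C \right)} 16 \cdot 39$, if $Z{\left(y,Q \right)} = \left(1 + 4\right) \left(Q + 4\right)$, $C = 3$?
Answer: $21840$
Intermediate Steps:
$Z{\left(y,Q \right)} = 20 + 5 Q$ ($Z{\left(y,Q \right)} = 5 \left(4 + Q\right) = 20 + 5 Q$)
$Z{\left(7,C \right)} 16 \cdot 39 = \left(20 + 5 \cdot 3\right) 16 \cdot 39 = \left(20 + 15\right) 16 \cdot 39 = 35 \cdot 16 \cdot 39 = 560 \cdot 39 = 21840$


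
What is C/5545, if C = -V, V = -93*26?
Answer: 2418/5545 ≈ 0.43607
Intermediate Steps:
V = -2418
C = 2418 (C = -1*(-2418) = 2418)
C/5545 = 2418/5545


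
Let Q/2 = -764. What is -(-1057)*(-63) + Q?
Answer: -68119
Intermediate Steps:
Q = -1528 (Q = 2*(-764) = -1528)
-(-1057)*(-63) + Q = -(-1057)*(-63) - 1528 = -151*441 - 1528 = -66591 - 1528 = -68119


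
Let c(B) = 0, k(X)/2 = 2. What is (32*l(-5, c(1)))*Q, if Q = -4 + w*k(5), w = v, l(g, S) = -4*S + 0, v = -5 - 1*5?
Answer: 0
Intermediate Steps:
k(X) = 4 (k(X) = 2*2 = 4)
v = -10 (v = -5 - 5 = -10)
l(g, S) = -4*S
w = -10
Q = -44 (Q = -4 - 10*4 = -4 - 40 = -44)
(32*l(-5, c(1)))*Q = (32*(-4*0))*(-44) = (32*0)*(-44) = 0*(-44) = 0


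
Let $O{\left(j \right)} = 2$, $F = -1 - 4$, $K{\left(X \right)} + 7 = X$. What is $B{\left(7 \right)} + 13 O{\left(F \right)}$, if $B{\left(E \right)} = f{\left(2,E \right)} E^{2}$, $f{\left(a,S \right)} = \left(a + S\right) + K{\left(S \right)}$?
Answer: $467$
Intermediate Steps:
$K{\left(X \right)} = -7 + X$
$F = -5$ ($F = -1 - 4 = -5$)
$f{\left(a,S \right)} = -7 + a + 2 S$ ($f{\left(a,S \right)} = \left(a + S\right) + \left(-7 + S\right) = \left(S + a\right) + \left(-7 + S\right) = -7 + a + 2 S$)
$B{\left(E \right)} = E^{2} \left(-5 + 2 E\right)$ ($B{\left(E \right)} = \left(-7 + 2 + 2 E\right) E^{2} = \left(-5 + 2 E\right) E^{2} = E^{2} \left(-5 + 2 E\right)$)
$B{\left(7 \right)} + 13 O{\left(F \right)} = 7^{2} \left(-5 + 2 \cdot 7\right) + 13 \cdot 2 = 49 \left(-5 + 14\right) + 26 = 49 \cdot 9 + 26 = 441 + 26 = 467$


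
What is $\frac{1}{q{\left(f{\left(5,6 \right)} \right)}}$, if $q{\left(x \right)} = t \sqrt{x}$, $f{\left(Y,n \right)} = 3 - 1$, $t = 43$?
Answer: $\frac{\sqrt{2}}{86} \approx 0.016444$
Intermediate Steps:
$f{\left(Y,n \right)} = 2$ ($f{\left(Y,n \right)} = 3 - 1 = 2$)
$q{\left(x \right)} = 43 \sqrt{x}$
$\frac{1}{q{\left(f{\left(5,6 \right)} \right)}} = \frac{1}{43 \sqrt{2}} = \frac{\sqrt{2}}{86}$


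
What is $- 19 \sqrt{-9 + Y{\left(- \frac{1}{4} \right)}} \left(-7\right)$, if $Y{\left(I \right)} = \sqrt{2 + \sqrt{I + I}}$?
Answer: $\frac{133 \sqrt{-36 + 2 \sqrt{2} \sqrt{4 + i \sqrt{2}}}}{2} \approx 5.9542 + 365.85 i$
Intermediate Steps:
$Y{\left(I \right)} = \sqrt{2 + \sqrt{2} \sqrt{I}}$ ($Y{\left(I \right)} = \sqrt{2 + \sqrt{2 I}} = \sqrt{2 + \sqrt{2} \sqrt{I}}$)
$- 19 \sqrt{-9 + Y{\left(- \frac{1}{4} \right)}} \left(-7\right) = - 19 \sqrt{-9 + \sqrt{2 + \sqrt{2} \sqrt{- \frac{1}{4}}}} \left(-7\right) = - 19 \sqrt{-9 + \sqrt{2 + \sqrt{2} \frac{i}{2}}} \left(-7\right) = - 19 \sqrt{-9 + \sqrt{2 + \frac{i \sqrt{2}}{2}}} \left(-7\right) = 133 \sqrt{-9 + \sqrt{2 + \frac{i \sqrt{2}}{2}}}$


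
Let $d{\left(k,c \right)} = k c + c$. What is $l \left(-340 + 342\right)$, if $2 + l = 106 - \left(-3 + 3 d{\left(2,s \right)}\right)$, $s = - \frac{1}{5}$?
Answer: $\frac{1088}{5} \approx 217.6$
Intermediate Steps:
$s = - \frac{1}{5}$ ($s = \left(-1\right) \frac{1}{5} = - \frac{1}{5} \approx -0.2$)
$d{\left(k,c \right)} = c + c k$ ($d{\left(k,c \right)} = c k + c = c + c k$)
$l = \frac{544}{5}$ ($l = -2 + \left(106 - \left(-3 + 3 \left(- \frac{1 + 2}{5}\right)\right)\right) = -2 + \left(106 - \left(-3 + 3 \left(\left(- \frac{1}{5}\right) 3\right)\right)\right) = -2 + \left(106 - \left(-3 + 3 \left(- \frac{3}{5}\right)\right)\right) = -2 + \left(106 - \left(-3 - \frac{9}{5}\right)\right) = -2 + \left(106 - - \frac{24}{5}\right) = -2 + \left(106 + \frac{24}{5}\right) = -2 + \frac{554}{5} = \frac{544}{5} \approx 108.8$)
$l \left(-340 + 342\right) = \frac{544 \left(-340 + 342\right)}{5} = \frac{544}{5} \cdot 2 = \frac{1088}{5}$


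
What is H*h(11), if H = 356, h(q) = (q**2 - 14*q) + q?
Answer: -7832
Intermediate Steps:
h(q) = q**2 - 13*q
H*h(11) = 356*(11*(-13 + 11)) = 356*(11*(-2)) = 356*(-22) = -7832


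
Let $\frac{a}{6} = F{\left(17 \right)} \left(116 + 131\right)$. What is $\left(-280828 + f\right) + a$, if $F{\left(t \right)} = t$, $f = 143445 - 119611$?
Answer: $-231800$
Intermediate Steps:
$f = 23834$ ($f = 143445 - 119611 = 23834$)
$a = 25194$ ($a = 6 \cdot 17 \left(116 + 131\right) = 6 \cdot 17 \cdot 247 = 6 \cdot 4199 = 25194$)
$\left(-280828 + f\right) + a = \left(-280828 + 23834\right) + 25194 = -256994 + 25194 = -231800$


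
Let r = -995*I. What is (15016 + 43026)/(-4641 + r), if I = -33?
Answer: 29021/14097 ≈ 2.0587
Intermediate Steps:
r = 32835 (r = -995*(-33) = 32835)
(15016 + 43026)/(-4641 + r) = (15016 + 43026)/(-4641 + 32835) = 58042/28194 = 58042*(1/28194) = 29021/14097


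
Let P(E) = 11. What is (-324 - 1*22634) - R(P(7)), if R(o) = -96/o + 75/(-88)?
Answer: -2019461/88 ≈ -22948.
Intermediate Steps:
R(o) = -75/88 - 96/o (R(o) = -96/o + 75*(-1/88) = -96/o - 75/88 = -75/88 - 96/o)
(-324 - 1*22634) - R(P(7)) = (-324 - 1*22634) - (-75/88 - 96/11) = (-324 - 22634) - (-75/88 - 96*1/11) = -22958 - (-75/88 - 96/11) = -22958 - 1*(-843/88) = -22958 + 843/88 = -2019461/88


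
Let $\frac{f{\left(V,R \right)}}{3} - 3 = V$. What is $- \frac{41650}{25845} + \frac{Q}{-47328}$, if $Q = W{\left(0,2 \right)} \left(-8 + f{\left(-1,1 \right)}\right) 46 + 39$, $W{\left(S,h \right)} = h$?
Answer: $- \frac{1507635}{937312} \approx -1.6085$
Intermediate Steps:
$f{\left(V,R \right)} = 9 + 3 V$
$Q = -145$ ($Q = 2 \left(-8 + \left(9 + 3 \left(-1\right)\right)\right) 46 + 39 = 2 \left(-8 + \left(9 - 3\right)\right) 46 + 39 = 2 \left(-8 + 6\right) 46 + 39 = 2 \left(-2\right) 46 + 39 = \left(-4\right) 46 + 39 = -184 + 39 = -145$)
$- \frac{41650}{25845} + \frac{Q}{-47328} = - \frac{41650}{25845} - \frac{145}{-47328} = \left(-41650\right) \frac{1}{25845} - - \frac{5}{1632} = - \frac{8330}{5169} + \frac{5}{1632} = - \frac{1507635}{937312}$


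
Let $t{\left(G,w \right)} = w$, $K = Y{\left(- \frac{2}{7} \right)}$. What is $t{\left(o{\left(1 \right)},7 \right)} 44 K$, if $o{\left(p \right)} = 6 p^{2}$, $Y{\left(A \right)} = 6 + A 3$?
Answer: $1584$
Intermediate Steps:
$Y{\left(A \right)} = 6 + 3 A$
$K = \frac{36}{7}$ ($K = 6 + 3 \left(- \frac{2}{7}\right) = 6 - \frac{6}{7} = \frac{36}{7} \approx 5.1429$)
$t{\left(o{\left(1 \right)},7 \right)} 44 K = 7 \cdot 44 \cdot \frac{36}{7} = 308 \cdot \frac{36}{7} = 1584$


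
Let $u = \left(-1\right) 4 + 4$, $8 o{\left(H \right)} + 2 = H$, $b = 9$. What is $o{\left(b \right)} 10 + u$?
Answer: $\frac{35}{4} \approx 8.75$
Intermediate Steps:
$o{\left(H \right)} = - \frac{1}{4} + \frac{H}{8}$
$u = 0$ ($u = -4 + 4 = 0$)
$o{\left(b \right)} 10 + u = \left(- \frac{1}{4} + \frac{1}{8} \cdot 9\right) 10 + 0 = \left(- \frac{1}{4} + \frac{9}{8}\right) 10 + 0 = \frac{7}{8} \cdot 10 + 0 = \frac{35}{4} + 0 = \frac{35}{4}$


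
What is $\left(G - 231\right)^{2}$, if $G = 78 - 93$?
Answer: $60516$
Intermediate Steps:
$G = -15$ ($G = 78 - 93 = -15$)
$\left(G - 231\right)^{2} = \left(-15 - 231\right)^{2} = \left(-246\right)^{2} = 60516$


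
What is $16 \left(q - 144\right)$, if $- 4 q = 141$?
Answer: $-2868$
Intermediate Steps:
$q = - \frac{141}{4}$ ($q = \left(- \frac{1}{4}\right) 141 = - \frac{141}{4} \approx -35.25$)
$16 \left(q - 144\right) = 16 \left(- \frac{141}{4} - 144\right) = 16 \left(- \frac{717}{4}\right) = -2868$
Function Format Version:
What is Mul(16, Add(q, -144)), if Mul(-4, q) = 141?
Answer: -2868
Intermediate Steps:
q = Rational(-141, 4) (q = Mul(Rational(-1, 4), 141) = Rational(-141, 4) ≈ -35.250)
Mul(16, Add(q, -144)) = Mul(16, Add(Rational(-141, 4), -144)) = Mul(16, Rational(-717, 4)) = -2868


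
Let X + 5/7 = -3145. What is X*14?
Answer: -44040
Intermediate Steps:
X = -22020/7 (X = -5/7 - 3145 = -22020/7 ≈ -3145.7)
X*14 = -22020/7*14 = -44040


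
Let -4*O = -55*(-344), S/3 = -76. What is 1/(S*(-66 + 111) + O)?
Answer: -1/14990 ≈ -6.6711e-5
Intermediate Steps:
S = -228 (S = 3*(-76) = -228)
O = -4730 (O = -(-55)*(-344)/4 = -1/4*18920 = -4730)
1/(S*(-66 + 111) + O) = 1/(-228*(-66 + 111) - 4730) = 1/(-228*45 - 4730) = 1/(-10260 - 4730) = 1/(-14990) = -1/14990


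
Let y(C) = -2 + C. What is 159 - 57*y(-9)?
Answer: 786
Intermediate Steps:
159 - 57*y(-9) = 159 - 57*(-2 - 9) = 159 - 57*(-11) = 159 + 627 = 786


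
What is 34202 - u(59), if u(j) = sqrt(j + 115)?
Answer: 34202 - sqrt(174) ≈ 34189.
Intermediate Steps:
u(j) = sqrt(115 + j)
34202 - u(59) = 34202 - sqrt(115 + 59) = 34202 - sqrt(174)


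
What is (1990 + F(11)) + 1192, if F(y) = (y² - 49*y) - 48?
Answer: 2716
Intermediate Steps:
F(y) = -48 + y² - 49*y
(1990 + F(11)) + 1192 = (1990 + (-48 + 11² - 49*11)) + 1192 = (1990 + (-48 + 121 - 539)) + 1192 = (1990 - 466) + 1192 = 1524 + 1192 = 2716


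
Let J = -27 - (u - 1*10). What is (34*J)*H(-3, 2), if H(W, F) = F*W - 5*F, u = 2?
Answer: 10336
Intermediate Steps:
H(W, F) = -5*F + F*W
J = -19 (J = -27 - (2 - 1*10) = -27 - (2 - 10) = -27 - 1*(-8) = -27 + 8 = -19)
(34*J)*H(-3, 2) = (34*(-19))*(2*(-5 - 3)) = -1292*(-8) = -646*(-16) = 10336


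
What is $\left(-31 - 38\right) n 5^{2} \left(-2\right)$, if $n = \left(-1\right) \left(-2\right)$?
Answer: $6900$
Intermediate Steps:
$n = 2$
$\left(-31 - 38\right) n 5^{2} \left(-2\right) = \left(-31 - 38\right) 2 \cdot 5^{2} \left(-2\right) = - 69 \cdot 2 \cdot 25 \left(-2\right) = - 69 \cdot 50 \left(-2\right) = \left(-69\right) \left(-100\right) = 6900$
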